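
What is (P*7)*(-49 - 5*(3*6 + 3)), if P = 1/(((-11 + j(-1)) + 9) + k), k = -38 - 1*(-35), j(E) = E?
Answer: 539/3 ≈ 179.67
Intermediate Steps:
k = -3 (k = -38 + 35 = -3)
P = -1/6 (P = 1/(((-11 - 1) + 9) - 3) = 1/((-12 + 9) - 3) = 1/(-3 - 3) = 1/(-6) = -1/6 ≈ -0.16667)
(P*7)*(-49 - 5*(3*6 + 3)) = (-1/6*7)*(-49 - 5*(3*6 + 3)) = -7*(-49 - 5*(18 + 3))/6 = -7*(-49 - 5*21)/6 = -7*(-49 - 1*105)/6 = -7*(-49 - 105)/6 = -7/6*(-154) = 539/3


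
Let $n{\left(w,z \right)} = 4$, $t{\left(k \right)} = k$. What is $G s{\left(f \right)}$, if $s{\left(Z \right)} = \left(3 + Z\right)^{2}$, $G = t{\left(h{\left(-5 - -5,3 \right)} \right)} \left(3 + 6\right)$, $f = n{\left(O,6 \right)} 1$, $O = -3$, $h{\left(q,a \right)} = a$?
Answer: $1323$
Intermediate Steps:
$f = 4$ ($f = 4 \cdot 1 = 4$)
$G = 27$ ($G = 3 \left(3 + 6\right) = 3 \cdot 9 = 27$)
$G s{\left(f \right)} = 27 \left(3 + 4\right)^{2} = 27 \cdot 7^{2} = 27 \cdot 49 = 1323$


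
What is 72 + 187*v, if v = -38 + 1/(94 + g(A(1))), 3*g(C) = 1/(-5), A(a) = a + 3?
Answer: -9908101/1409 ≈ -7032.0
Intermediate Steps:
A(a) = 3 + a
g(C) = -1/15 (g(C) = (⅓)/(-5) = (⅓)*(-⅕) = -1/15)
v = -53527/1409 (v = -38 + 1/(94 - 1/15) = -38 + 1/(1409/15) = -38 + 15/1409 = -53527/1409 ≈ -37.989)
72 + 187*v = 72 + 187*(-53527/1409) = 72 - 10009549/1409 = -9908101/1409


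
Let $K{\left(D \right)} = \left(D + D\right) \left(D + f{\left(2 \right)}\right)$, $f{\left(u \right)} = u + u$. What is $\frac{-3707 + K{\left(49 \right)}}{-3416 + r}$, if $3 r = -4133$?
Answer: $- \frac{4461}{14381} \approx -0.3102$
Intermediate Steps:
$r = - \frac{4133}{3}$ ($r = \frac{1}{3} \left(-4133\right) = - \frac{4133}{3} \approx -1377.7$)
$f{\left(u \right)} = 2 u$
$K{\left(D \right)} = 2 D \left(4 + D\right)$ ($K{\left(D \right)} = \left(D + D\right) \left(D + 2 \cdot 2\right) = 2 D \left(D + 4\right) = 2 D \left(4 + D\right)$)
$\frac{-3707 + K{\left(49 \right)}}{-3416 + r} = \frac{-3707 + 2 \cdot 49 \left(4 + 49\right)}{-3416 - \frac{4133}{3}} = \frac{-3707 + 2 \cdot 49 \cdot 53}{- \frac{14381}{3}} = \left(-3707 + 5194\right) \left(- \frac{3}{14381}\right) = 1487 \left(- \frac{3}{14381}\right) = - \frac{4461}{14381}$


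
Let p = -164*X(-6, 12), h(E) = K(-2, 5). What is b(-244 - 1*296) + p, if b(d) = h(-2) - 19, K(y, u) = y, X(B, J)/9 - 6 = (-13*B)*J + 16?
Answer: -1414029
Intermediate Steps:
X(B, J) = 198 - 117*B*J (X(B, J) = 54 + 9*((-13*B)*J + 16) = 54 + 9*(-13*B*J + 16) = 54 + 9*(16 - 13*B*J) = 54 + (144 - 117*B*J) = 198 - 117*B*J)
h(E) = -2
p = -1414008 (p = -164*(198 - 117*(-6)*12) = -164*(198 + 8424) = -164*8622 = -1414008)
b(d) = -21 (b(d) = -2 - 19 = -21)
b(-244 - 1*296) + p = -21 - 1414008 = -1414029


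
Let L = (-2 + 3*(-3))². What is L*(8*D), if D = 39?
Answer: 37752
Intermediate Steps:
L = 121 (L = (-2 - 9)² = (-11)² = 121)
L*(8*D) = 121*(8*39) = 121*312 = 37752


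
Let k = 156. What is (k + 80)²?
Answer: 55696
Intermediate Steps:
(k + 80)² = (156 + 80)² = 236² = 55696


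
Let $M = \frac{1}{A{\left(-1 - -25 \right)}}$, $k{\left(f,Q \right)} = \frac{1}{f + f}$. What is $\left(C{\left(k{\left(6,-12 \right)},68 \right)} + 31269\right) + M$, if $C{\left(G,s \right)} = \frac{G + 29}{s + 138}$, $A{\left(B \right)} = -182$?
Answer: $\frac{7034054611}{224952} \approx 31269.0$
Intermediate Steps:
$k{\left(f,Q \right)} = \frac{1}{2 f}$
$M = - \frac{1}{182}$ ($M = \frac{1}{-182} = - \frac{1}{182} \approx -0.0054945$)
$C{\left(G,s \right)} = \frac{29 + G}{138 + s}$
$\left(C{\left(k{\left(6,-12 \right)},68 \right)} + 31269\right) + M = \left(\frac{29 + \frac{1}{2 \cdot 6}}{138 + 68} + 31269\right) - \frac{1}{182} = \left(\frac{29 + \frac{1}{2} \cdot \frac{1}{6}}{206} + 31269\right) - \frac{1}{182} = \left(\frac{29 + \frac{1}{12}}{206} + 31269\right) - \frac{1}{182} = \left(\frac{1}{206} \cdot \frac{349}{12} + 31269\right) - \frac{1}{182} = \left(\frac{349}{2472} + 31269\right) - \frac{1}{182} = \frac{77297317}{2472} - \frac{1}{182} = \frac{7034054611}{224952}$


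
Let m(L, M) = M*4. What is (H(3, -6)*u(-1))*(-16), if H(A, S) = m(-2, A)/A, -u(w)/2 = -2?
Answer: -256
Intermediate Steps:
u(w) = 4 (u(w) = -2*(-2) = 4)
m(L, M) = 4*M
H(A, S) = 4 (H(A, S) = (4*A)/A = 4)
(H(3, -6)*u(-1))*(-16) = (4*4)*(-16) = 16*(-16) = -256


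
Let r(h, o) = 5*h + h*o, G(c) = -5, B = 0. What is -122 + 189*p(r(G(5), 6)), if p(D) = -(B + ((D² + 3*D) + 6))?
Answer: -541796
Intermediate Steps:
p(D) = -6 - D² - 3*D (p(D) = -(0 + ((D² + 3*D) + 6)) = -(0 + (6 + D² + 3*D)) = -(6 + D² + 3*D) = -6 - D² - 3*D)
-122 + 189*p(r(G(5), 6)) = -122 + 189*(-6 - (-5*(5 + 6))² - (-15)*(5 + 6)) = -122 + 189*(-6 - (-5*11)² - (-15)*11) = -122 + 189*(-6 - 1*(-55)² - 3*(-55)) = -122 + 189*(-6 - 1*3025 + 165) = -122 + 189*(-6 - 3025 + 165) = -122 + 189*(-2866) = -122 - 541674 = -541796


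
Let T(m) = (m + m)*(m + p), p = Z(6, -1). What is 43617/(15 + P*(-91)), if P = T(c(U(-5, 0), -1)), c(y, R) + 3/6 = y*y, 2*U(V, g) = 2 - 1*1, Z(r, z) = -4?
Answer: -348936/1427 ≈ -244.52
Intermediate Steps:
U(V, g) = 1/2 (U(V, g) = (2 - 1*1)/2 = (2 - 1)/2 = (1/2)*1 = 1/2)
p = -4
c(y, R) = -1/2 + y**2 (c(y, R) = -1/2 + y*y = -1/2 + y**2)
T(m) = 2*m*(-4 + m) (T(m) = (m + m)*(m - 4) = (2*m)*(-4 + m) = 2*m*(-4 + m))
P = 17/8 (P = 2*(-1/2 + (1/2)**2)*(-4 + (-1/2 + (1/2)**2)) = 2*(-1/2 + 1/4)*(-4 + (-1/2 + 1/4)) = 2*(-1/4)*(-4 - 1/4) = 2*(-1/4)*(-17/4) = 17/8 ≈ 2.1250)
43617/(15 + P*(-91)) = 43617/(15 + (17/8)*(-91)) = 43617/(15 - 1547/8) = 43617/(-1427/8) = 43617*(-8/1427) = -348936/1427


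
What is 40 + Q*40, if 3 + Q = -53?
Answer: -2200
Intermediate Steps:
Q = -56 (Q = -3 - 53 = -56)
40 + Q*40 = 40 - 56*40 = 40 - 2240 = -2200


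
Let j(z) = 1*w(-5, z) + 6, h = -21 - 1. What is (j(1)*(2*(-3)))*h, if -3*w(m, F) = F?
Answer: 748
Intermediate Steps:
h = -22
w(m, F) = -F/3
j(z) = 6 - z/3 (j(z) = 1*(-z/3) + 6 = -z/3 + 6 = 6 - z/3)
(j(1)*(2*(-3)))*h = ((6 - ⅓*1)*(2*(-3)))*(-22) = ((6 - ⅓)*(-6))*(-22) = ((17/3)*(-6))*(-22) = -34*(-22) = 748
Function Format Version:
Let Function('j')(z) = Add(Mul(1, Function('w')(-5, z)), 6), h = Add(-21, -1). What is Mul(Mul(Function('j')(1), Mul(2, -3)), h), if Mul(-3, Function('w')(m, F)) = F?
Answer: 748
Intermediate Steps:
h = -22
Function('w')(m, F) = Mul(Rational(-1, 3), F)
Function('j')(z) = Add(6, Mul(Rational(-1, 3), z)) (Function('j')(z) = Add(Mul(1, Mul(Rational(-1, 3), z)), 6) = Add(Mul(Rational(-1, 3), z), 6) = Add(6, Mul(Rational(-1, 3), z)))
Mul(Mul(Function('j')(1), Mul(2, -3)), h) = Mul(Mul(Add(6, Mul(Rational(-1, 3), 1)), Mul(2, -3)), -22) = Mul(Mul(Add(6, Rational(-1, 3)), -6), -22) = Mul(Mul(Rational(17, 3), -6), -22) = Mul(-34, -22) = 748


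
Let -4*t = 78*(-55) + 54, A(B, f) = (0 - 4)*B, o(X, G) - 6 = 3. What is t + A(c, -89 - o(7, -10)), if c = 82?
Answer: 731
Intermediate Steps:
o(X, G) = 9 (o(X, G) = 6 + 3 = 9)
A(B, f) = -4*B
t = 1059 (t = -(78*(-55) + 54)/4 = -(-4290 + 54)/4 = -¼*(-4236) = 1059)
t + A(c, -89 - o(7, -10)) = 1059 - 4*82 = 1059 - 328 = 731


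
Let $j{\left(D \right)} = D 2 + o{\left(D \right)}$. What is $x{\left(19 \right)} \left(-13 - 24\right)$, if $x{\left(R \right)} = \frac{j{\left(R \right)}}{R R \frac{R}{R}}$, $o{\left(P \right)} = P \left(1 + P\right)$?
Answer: $- \frac{814}{19} \approx -42.842$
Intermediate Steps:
$j{\left(D \right)} = 2 D + D \left(1 + D\right)$ ($j{\left(D \right)} = D 2 + D \left(1 + D\right) = 2 D + D \left(1 + D\right)$)
$x{\left(R \right)} = \frac{3 + R}{R}$ ($x{\left(R \right)} = \frac{R \left(3 + R\right)}{R R \frac{R}{R}} = \frac{R \left(3 + R\right)}{R^{2} \cdot 1} = \frac{R \left(3 + R\right)}{R^{2}} = \frac{3 + R}{R}$)
$x{\left(19 \right)} \left(-13 - 24\right) = \frac{3 + 19}{19} \left(-13 - 24\right) = \frac{1}{19} \cdot 22 \left(-37\right) = \frac{22}{19} \left(-37\right) = - \frac{814}{19}$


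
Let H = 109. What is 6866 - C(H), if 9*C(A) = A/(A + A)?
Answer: 123587/18 ≈ 6865.9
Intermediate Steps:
C(A) = 1/18 (C(A) = (A/(A + A))/9 = (A/((2*A)))/9 = (A*(1/(2*A)))/9 = (1/9)*(1/2) = 1/18)
6866 - C(H) = 6866 - 1*1/18 = 6866 - 1/18 = 123587/18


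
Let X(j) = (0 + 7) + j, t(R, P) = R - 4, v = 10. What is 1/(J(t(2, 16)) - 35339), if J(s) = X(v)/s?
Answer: -2/70695 ≈ -2.8291e-5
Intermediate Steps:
t(R, P) = -4 + R
X(j) = 7 + j
J(s) = 17/s (J(s) = (7 + 10)/s = 17/s)
1/(J(t(2, 16)) - 35339) = 1/(17/(-4 + 2) - 35339) = 1/(17/(-2) - 35339) = 1/(17*(-1/2) - 35339) = 1/(-17/2 - 35339) = 1/(-70695/2) = -2/70695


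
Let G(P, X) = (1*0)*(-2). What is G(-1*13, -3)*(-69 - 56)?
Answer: 0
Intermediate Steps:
G(P, X) = 0 (G(P, X) = 0*(-2) = 0)
G(-1*13, -3)*(-69 - 56) = 0*(-69 - 56) = 0*(-125) = 0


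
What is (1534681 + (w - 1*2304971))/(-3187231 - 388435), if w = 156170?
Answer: 307060/1787833 ≈ 0.17175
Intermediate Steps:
(1534681 + (w - 1*2304971))/(-3187231 - 388435) = (1534681 + (156170 - 1*2304971))/(-3187231 - 388435) = (1534681 + (156170 - 2304971))/(-3575666) = (1534681 - 2148801)*(-1/3575666) = -614120*(-1/3575666) = 307060/1787833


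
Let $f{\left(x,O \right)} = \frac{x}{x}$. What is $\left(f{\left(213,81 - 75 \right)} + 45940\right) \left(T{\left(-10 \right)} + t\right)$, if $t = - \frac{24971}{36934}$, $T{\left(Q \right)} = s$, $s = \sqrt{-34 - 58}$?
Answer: $- \frac{1147192711}{36934} + 91882 i \sqrt{23} \approx -31061.0 + 4.4065 \cdot 10^{5} i$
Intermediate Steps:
$s = 2 i \sqrt{23}$ ($s = \sqrt{-92} = 2 i \sqrt{23} \approx 9.5917 i$)
$T{\left(Q \right)} = 2 i \sqrt{23}$
$f{\left(x,O \right)} = 1$
$t = - \frac{24971}{36934}$ ($t = \left(-24971\right) \frac{1}{36934} = - \frac{24971}{36934} \approx -0.6761$)
$\left(f{\left(213,81 - 75 \right)} + 45940\right) \left(T{\left(-10 \right)} + t\right) = \left(1 + 45940\right) \left(2 i \sqrt{23} - \frac{24971}{36934}\right) = 45941 \left(- \frac{24971}{36934} + 2 i \sqrt{23}\right) = - \frac{1147192711}{36934} + 91882 i \sqrt{23}$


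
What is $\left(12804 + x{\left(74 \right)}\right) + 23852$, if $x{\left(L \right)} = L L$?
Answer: $42132$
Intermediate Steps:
$x{\left(L \right)} = L^{2}$
$\left(12804 + x{\left(74 \right)}\right) + 23852 = \left(12804 + 74^{2}\right) + 23852 = \left(12804 + 5476\right) + 23852 = 18280 + 23852 = 42132$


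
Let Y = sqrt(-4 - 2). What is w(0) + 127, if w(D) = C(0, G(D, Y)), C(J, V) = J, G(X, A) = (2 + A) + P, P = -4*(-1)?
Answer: 127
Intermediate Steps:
Y = I*sqrt(6) (Y = sqrt(-6) = I*sqrt(6) ≈ 2.4495*I)
P = 4
G(X, A) = 6 + A (G(X, A) = (2 + A) + 4 = 6 + A)
w(D) = 0
w(0) + 127 = 0 + 127 = 127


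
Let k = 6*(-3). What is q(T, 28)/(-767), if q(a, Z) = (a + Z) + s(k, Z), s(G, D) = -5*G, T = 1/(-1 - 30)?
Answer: -3657/23777 ≈ -0.15380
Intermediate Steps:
k = -18
T = -1/31 (T = 1/(-31) = -1/31 ≈ -0.032258)
q(a, Z) = 90 + Z + a (q(a, Z) = (a + Z) - 5*(-18) = (Z + a) + 90 = 90 + Z + a)
q(T, 28)/(-767) = (90 + 28 - 1/31)/(-767) = (3657/31)*(-1/767) = -3657/23777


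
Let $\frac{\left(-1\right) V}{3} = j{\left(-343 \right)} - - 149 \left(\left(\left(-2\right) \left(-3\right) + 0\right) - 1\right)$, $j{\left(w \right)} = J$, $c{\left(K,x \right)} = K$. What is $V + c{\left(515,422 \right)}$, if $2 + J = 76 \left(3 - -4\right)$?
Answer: $-3310$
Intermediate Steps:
$J = 530$ ($J = -2 + 76 \left(3 - -4\right) = -2 + 76 \left(3 + 4\right) = -2 + 76 \cdot 7 = -2 + 532 = 530$)
$j{\left(w \right)} = 530$
$V = -3825$ ($V = - 3 \left(530 - - 149 \left(\left(\left(-2\right) \left(-3\right) + 0\right) - 1\right)\right) = - 3 \left(530 - - 149 \left(\left(6 + 0\right) - 1\right)\right) = - 3 \left(530 - - 149 \left(6 - 1\right)\right) = - 3 \left(530 - \left(-149\right) 5\right) = - 3 \left(530 - -745\right) = - 3 \left(530 + 745\right) = \left(-3\right) 1275 = -3825$)
$V + c{\left(515,422 \right)} = -3825 + 515 = -3310$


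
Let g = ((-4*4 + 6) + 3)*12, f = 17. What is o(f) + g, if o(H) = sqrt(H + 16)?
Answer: -84 + sqrt(33) ≈ -78.255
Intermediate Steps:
o(H) = sqrt(16 + H)
g = -84 (g = ((-16 + 6) + 3)*12 = (-10 + 3)*12 = -7*12 = -84)
o(f) + g = sqrt(16 + 17) - 84 = sqrt(33) - 84 = -84 + sqrt(33)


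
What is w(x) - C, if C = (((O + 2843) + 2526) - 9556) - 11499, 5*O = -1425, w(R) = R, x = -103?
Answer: 15868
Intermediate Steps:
O = -285 (O = (1/5)*(-1425) = -285)
C = -15971 (C = (((-285 + 2843) + 2526) - 9556) - 11499 = ((2558 + 2526) - 9556) - 11499 = (5084 - 9556) - 11499 = -4472 - 11499 = -15971)
w(x) - C = -103 - 1*(-15971) = -103 + 15971 = 15868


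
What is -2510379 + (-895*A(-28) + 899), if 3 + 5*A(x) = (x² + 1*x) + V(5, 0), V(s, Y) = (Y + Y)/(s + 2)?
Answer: -2644267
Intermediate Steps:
V(s, Y) = 2*Y/(2 + s) (V(s, Y) = (2*Y)/(2 + s) = 2*Y/(2 + s))
A(x) = -⅗ + x/5 + x²/5 (A(x) = -⅗ + ((x² + 1*x) + 2*0/(2 + 5))/5 = -⅗ + ((x² + x) + 2*0/7)/5 = -⅗ + ((x + x²) + 2*0*(⅐))/5 = -⅗ + ((x + x²) + 0)/5 = -⅗ + (x + x²)/5 = -⅗ + (x/5 + x²/5) = -⅗ + x/5 + x²/5)
-2510379 + (-895*A(-28) + 899) = -2510379 + (-895*(-⅗ + (⅕)*(-28) + (⅕)*(-28)²) + 899) = -2510379 + (-895*(-⅗ - 28/5 + (⅕)*784) + 899) = -2510379 + (-895*(-⅗ - 28/5 + 784/5) + 899) = -2510379 + (-895*753/5 + 899) = -2510379 + (-134787 + 899) = -2510379 - 133888 = -2644267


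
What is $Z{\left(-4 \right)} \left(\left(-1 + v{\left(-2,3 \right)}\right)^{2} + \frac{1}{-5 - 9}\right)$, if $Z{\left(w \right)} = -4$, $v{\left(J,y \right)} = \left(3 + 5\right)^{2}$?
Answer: $- \frac{111130}{7} \approx -15876.0$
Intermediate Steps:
$v{\left(J,y \right)} = 64$ ($v{\left(J,y \right)} = 8^{2} = 64$)
$Z{\left(-4 \right)} \left(\left(-1 + v{\left(-2,3 \right)}\right)^{2} + \frac{1}{-5 - 9}\right) = - 4 \left(\left(-1 + 64\right)^{2} + \frac{1}{-5 - 9}\right) = - 4 \left(63^{2} + \frac{1}{-14}\right) = - 4 \left(3969 - \frac{1}{14}\right) = \left(-4\right) \frac{55565}{14} = - \frac{111130}{7}$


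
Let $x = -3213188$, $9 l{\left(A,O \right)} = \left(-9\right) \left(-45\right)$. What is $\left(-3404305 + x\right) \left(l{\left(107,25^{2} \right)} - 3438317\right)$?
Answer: $22752740892096$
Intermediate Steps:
$l{\left(A,O \right)} = 45$ ($l{\left(A,O \right)} = \frac{\left(-9\right) \left(-45\right)}{9} = \frac{1}{9} \cdot 405 = 45$)
$\left(-3404305 + x\right) \left(l{\left(107,25^{2} \right)} - 3438317\right) = \left(-3404305 - 3213188\right) \left(45 - 3438317\right) = \left(-6617493\right) \left(-3438272\right) = 22752740892096$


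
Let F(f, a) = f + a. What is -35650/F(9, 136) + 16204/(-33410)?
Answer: -119341608/484445 ≈ -246.35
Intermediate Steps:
F(f, a) = a + f
-35650/F(9, 136) + 16204/(-33410) = -35650/(136 + 9) + 16204/(-33410) = -35650/145 + 16204*(-1/33410) = -35650*1/145 - 8102/16705 = -7130/29 - 8102/16705 = -119341608/484445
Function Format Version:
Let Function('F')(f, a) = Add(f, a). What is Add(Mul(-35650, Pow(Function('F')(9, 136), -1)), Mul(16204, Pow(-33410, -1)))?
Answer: Rational(-119341608, 484445) ≈ -246.35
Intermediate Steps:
Function('F')(f, a) = Add(a, f)
Add(Mul(-35650, Pow(Function('F')(9, 136), -1)), Mul(16204, Pow(-33410, -1))) = Add(Mul(-35650, Pow(Add(136, 9), -1)), Mul(16204, Pow(-33410, -1))) = Add(Mul(-35650, Pow(145, -1)), Mul(16204, Rational(-1, 33410))) = Add(Mul(-35650, Rational(1, 145)), Rational(-8102, 16705)) = Add(Rational(-7130, 29), Rational(-8102, 16705)) = Rational(-119341608, 484445)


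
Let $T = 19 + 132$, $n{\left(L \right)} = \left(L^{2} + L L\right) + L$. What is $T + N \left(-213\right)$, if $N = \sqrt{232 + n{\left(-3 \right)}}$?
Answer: $151 - 213 \sqrt{247} \approx -3196.6$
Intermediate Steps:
$n{\left(L \right)} = L + 2 L^{2}$ ($n{\left(L \right)} = \left(L^{2} + L^{2}\right) + L = 2 L^{2} + L = L + 2 L^{2}$)
$T = 151$
$N = \sqrt{247}$ ($N = \sqrt{232 - 3 \left(1 + 2 \left(-3\right)\right)} = \sqrt{232 - 3 \left(1 - 6\right)} = \sqrt{232 - -15} = \sqrt{232 + 15} = \sqrt{247} \approx 15.716$)
$T + N \left(-213\right) = 151 + \sqrt{247} \left(-213\right) = 151 - 213 \sqrt{247}$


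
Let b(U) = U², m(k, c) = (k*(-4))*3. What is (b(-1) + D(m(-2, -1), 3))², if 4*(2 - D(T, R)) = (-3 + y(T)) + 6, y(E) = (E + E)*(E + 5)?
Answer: 1912689/16 ≈ 1.1954e+5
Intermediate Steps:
y(E) = 2*E*(5 + E) (y(E) = (2*E)*(5 + E) = 2*E*(5 + E))
m(k, c) = -12*k (m(k, c) = -4*k*3 = -12*k)
D(T, R) = 5/4 - T*(5 + T)/2 (D(T, R) = 2 - ((-3 + 2*T*(5 + T)) + 6)/4 = 2 - (3 + 2*T*(5 + T))/4 = 2 + (-¾ - T*(5 + T)/2) = 5/4 - T*(5 + T)/2)
(b(-1) + D(m(-2, -1), 3))² = ((-1)² + (5/4 - (-12*(-2))*(5 - 12*(-2))/2))² = (1 + (5/4 - ½*24*(5 + 24)))² = (1 + (5/4 - ½*24*29))² = (1 + (5/4 - 348))² = (1 - 1387/4)² = (-1383/4)² = 1912689/16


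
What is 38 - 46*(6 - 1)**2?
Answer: -1112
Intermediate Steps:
38 - 46*(6 - 1)**2 = 38 - 46*5**2 = 38 - 46*25 = 38 - 1150 = -1112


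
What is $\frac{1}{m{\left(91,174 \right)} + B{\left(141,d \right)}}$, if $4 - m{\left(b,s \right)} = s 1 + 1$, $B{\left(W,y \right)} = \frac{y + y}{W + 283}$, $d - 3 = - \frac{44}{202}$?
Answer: $- \frac{21412}{3661171} \approx -0.0058484$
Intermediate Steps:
$d = \frac{281}{101}$ ($d = 3 - \frac{44}{202} = 3 - \frac{22}{101} = \frac{281}{101} \approx 2.7822$)
$B{\left(W,y \right)} = \frac{2 y}{283 + W}$
$m{\left(b,s \right)} = 3 - s$ ($m{\left(b,s \right)} = 4 - \left(s 1 + 1\right) = 4 - \left(s + 1\right) = 4 - \left(1 + s\right) = 3 - s$)
$\frac{1}{m{\left(91,174 \right)} + B{\left(141,d \right)}} = \frac{1}{\left(3 - 174\right) + 2 \cdot \frac{281}{101} \frac{1}{283 + 141}} = \frac{1}{\left(3 - 174\right) + 2 \cdot \frac{281}{101} \cdot \frac{1}{424}} = \frac{1}{-171 + 2 \cdot \frac{281}{101} \cdot \frac{1}{424}} = \frac{1}{-171 + \frac{281}{21412}} = \frac{1}{- \frac{3661171}{21412}} = - \frac{21412}{3661171}$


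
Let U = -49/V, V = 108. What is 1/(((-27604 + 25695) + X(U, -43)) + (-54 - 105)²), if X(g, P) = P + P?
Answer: 1/23286 ≈ 4.2944e-5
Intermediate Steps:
U = -49/108 ≈ -0.45370
X(g, P) = 2*P
1/(((-27604 + 25695) + X(U, -43)) + (-54 - 105)²) = 1/(((-27604 + 25695) + 2*(-43)) + (-54 - 105)²) = 1/((-1909 - 86) + (-159)²) = 1/(-1995 + 25281) = 1/23286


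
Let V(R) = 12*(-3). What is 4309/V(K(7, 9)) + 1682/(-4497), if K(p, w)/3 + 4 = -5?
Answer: -6479375/53964 ≈ -120.07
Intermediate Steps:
K(p, w) = -27 (K(p, w) = -12 + 3*(-5) = -12 - 15 = -27)
V(R) = -36
4309/V(K(7, 9)) + 1682/(-4497) = 4309/(-36) + 1682/(-4497) = 4309*(-1/36) + 1682*(-1/4497) = -4309/36 - 1682/4497 = -6479375/53964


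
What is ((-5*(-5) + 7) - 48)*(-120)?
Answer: 1920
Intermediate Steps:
((-5*(-5) + 7) - 48)*(-120) = ((25 + 7) - 48)*(-120) = (32 - 48)*(-120) = -16*(-120) = 1920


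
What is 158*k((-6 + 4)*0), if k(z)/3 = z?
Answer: 0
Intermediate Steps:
k(z) = 3*z
158*k((-6 + 4)*0) = 158*(3*((-6 + 4)*0)) = 158*(3*(-2*0)) = 158*(3*0) = 158*0 = 0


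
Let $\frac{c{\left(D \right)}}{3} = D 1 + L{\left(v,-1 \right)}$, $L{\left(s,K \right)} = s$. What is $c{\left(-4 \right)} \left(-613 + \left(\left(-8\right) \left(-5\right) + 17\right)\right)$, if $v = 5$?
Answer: $-1668$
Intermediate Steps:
$c{\left(D \right)} = 15 + 3 D$ ($c{\left(D \right)} = 3 \left(D 1 + 5\right) = 3 \left(D + 5\right) = 3 \left(5 + D\right) = 15 + 3 D$)
$c{\left(-4 \right)} \left(-613 + \left(\left(-8\right) \left(-5\right) + 17\right)\right) = \left(15 + 3 \left(-4\right)\right) \left(-613 + \left(\left(-8\right) \left(-5\right) + 17\right)\right) = \left(15 - 12\right) \left(-613 + \left(40 + 17\right)\right) = 3 \left(-613 + 57\right) = 3 \left(-556\right) = -1668$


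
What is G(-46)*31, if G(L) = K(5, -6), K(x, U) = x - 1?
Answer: 124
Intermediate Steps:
K(x, U) = -1 + x
G(L) = 4 (G(L) = -1 + 5 = 4)
G(-46)*31 = 4*31 = 124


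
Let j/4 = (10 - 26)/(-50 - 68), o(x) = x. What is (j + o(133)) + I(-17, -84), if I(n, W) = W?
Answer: 2923/59 ≈ 49.542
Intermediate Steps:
j = 32/59 (j = 4*((10 - 26)/(-50 - 68)) = 4*(-16/(-118)) = 4*(-16*(-1/118)) = 4*(8/59) = 32/59 ≈ 0.54237)
(j + o(133)) + I(-17, -84) = (32/59 + 133) - 84 = 7879/59 - 84 = 2923/59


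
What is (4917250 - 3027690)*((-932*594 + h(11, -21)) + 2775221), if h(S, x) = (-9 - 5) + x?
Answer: 4197804925680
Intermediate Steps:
h(S, x) = -14 + x
(4917250 - 3027690)*((-932*594 + h(11, -21)) + 2775221) = (4917250 - 3027690)*((-932*594 + (-14 - 21)) + 2775221) = 1889560*((-553608 - 35) + 2775221) = 1889560*(-553643 + 2775221) = 1889560*2221578 = 4197804925680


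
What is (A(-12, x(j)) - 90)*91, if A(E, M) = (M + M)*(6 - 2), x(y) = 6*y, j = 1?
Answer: -3822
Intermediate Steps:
A(E, M) = 8*M (A(E, M) = (2*M)*4 = 8*M)
(A(-12, x(j)) - 90)*91 = (8*(6*1) - 90)*91 = (8*6 - 90)*91 = (48 - 90)*91 = -42*91 = -3822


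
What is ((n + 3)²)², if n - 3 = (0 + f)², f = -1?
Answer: 2401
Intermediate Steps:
n = 4 (n = 3 + (0 - 1)² = 3 + (-1)² = 3 + 1 = 4)
((n + 3)²)² = ((4 + 3)²)² = (7²)² = 49² = 2401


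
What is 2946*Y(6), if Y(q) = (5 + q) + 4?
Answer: 44190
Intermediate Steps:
Y(q) = 9 + q
2946*Y(6) = 2946*(9 + 6) = 2946*15 = 44190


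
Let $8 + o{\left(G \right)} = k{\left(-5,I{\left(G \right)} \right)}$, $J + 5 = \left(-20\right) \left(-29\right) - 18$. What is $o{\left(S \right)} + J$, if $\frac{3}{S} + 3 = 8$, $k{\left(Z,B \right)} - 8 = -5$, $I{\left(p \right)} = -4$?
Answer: $552$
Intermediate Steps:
$k{\left(Z,B \right)} = 3$ ($k{\left(Z,B \right)} = 8 - 5 = 3$)
$S = \frac{3}{5}$ ($S = \frac{3}{-3 + 8} = \frac{3}{5} \approx 0.6$)
$J = 557$ ($J = -5 - -562 = -5 + \left(580 - 18\right) = -5 + 562 = 557$)
$o{\left(G \right)} = -5$ ($o{\left(G \right)} = -8 + 3 = -5$)
$o{\left(S \right)} + J = -5 + 557 = 552$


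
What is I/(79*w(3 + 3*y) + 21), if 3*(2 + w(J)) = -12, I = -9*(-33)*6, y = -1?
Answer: -594/151 ≈ -3.9338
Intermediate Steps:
I = 1782 (I = 297*6 = 1782)
w(J) = -6 (w(J) = -2 + (⅓)*(-12) = -2 - 4 = -6)
I/(79*w(3 + 3*y) + 21) = 1782/(79*(-6) + 21) = 1782/(-474 + 21) = 1782/(-453) = 1782*(-1/453) = -594/151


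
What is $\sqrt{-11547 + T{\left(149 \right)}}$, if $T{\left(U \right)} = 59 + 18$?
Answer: $i \sqrt{11470} \approx 107.1 i$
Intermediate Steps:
$T{\left(U \right)} = 77$
$\sqrt{-11547 + T{\left(149 \right)}} = \sqrt{-11547 + 77} = \sqrt{-11470} = i \sqrt{11470}$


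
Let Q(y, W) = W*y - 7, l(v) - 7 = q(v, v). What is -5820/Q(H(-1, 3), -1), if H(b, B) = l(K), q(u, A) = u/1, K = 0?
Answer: 2910/7 ≈ 415.71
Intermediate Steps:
q(u, A) = u (q(u, A) = u*1 = u)
l(v) = 7 + v
H(b, B) = 7 (H(b, B) = 7 + 0 = 7)
Q(y, W) = -7 + W*y
-5820/Q(H(-1, 3), -1) = -5820/(-7 - 1*7) = -5820/(-7 - 7) = -5820/(-14) = -5820*(-1/14) = 2910/7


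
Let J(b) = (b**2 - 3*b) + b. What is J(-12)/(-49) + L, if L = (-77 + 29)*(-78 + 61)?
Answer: 5688/7 ≈ 812.57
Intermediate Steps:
J(b) = b**2 - 2*b
L = 816 (L = -48*(-17) = 816)
J(-12)/(-49) + L = (-12*(-2 - 12))/(-49) + 816 = -(-12)*(-14)/49 + 816 = -1/49*168 + 816 = -24/7 + 816 = 5688/7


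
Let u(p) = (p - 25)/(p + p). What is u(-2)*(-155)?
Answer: -4185/4 ≈ -1046.3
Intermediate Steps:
u(p) = (-25 + p)/(2*p) (u(p) = (-25 + p)/((2*p)) = (-25 + p)*(1/(2*p)) = (-25 + p)/(2*p))
u(-2)*(-155) = ((1/2)*(-25 - 2)/(-2))*(-155) = ((1/2)*(-1/2)*(-27))*(-155) = (27/4)*(-155) = -4185/4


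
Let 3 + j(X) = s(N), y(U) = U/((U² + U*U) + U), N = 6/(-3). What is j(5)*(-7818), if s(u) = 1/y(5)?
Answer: -62544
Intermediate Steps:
N = -2 (N = 6*(-⅓) = -2)
y(U) = U/(U + 2*U²) (y(U) = U/((U² + U²) + U) = U/(2*U² + U) = U/(U + 2*U²))
s(u) = 11 (s(u) = 1/(1/(1 + 2*5)) = 1/(1/(1 + 10)) = 1/(1/11) = 11)
j(X) = 8 (j(X) = -3 + 11 = 8)
j(5)*(-7818) = 8*(-7818) = -62544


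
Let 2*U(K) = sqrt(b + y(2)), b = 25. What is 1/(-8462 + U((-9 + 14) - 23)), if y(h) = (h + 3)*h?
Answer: -33848/286421741 - 2*sqrt(35)/286421741 ≈ -0.00011822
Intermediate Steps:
y(h) = h*(3 + h) (y(h) = (3 + h)*h = h*(3 + h))
U(K) = sqrt(35)/2 (U(K) = sqrt(25 + 2*(3 + 2))/2 = sqrt(25 + 2*5)/2 = sqrt(25 + 10)/2 = sqrt(35)/2)
1/(-8462 + U((-9 + 14) - 23)) = 1/(-8462 + sqrt(35)/2)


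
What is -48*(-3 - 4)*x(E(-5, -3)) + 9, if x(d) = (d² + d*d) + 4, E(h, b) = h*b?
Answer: 152553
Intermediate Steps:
E(h, b) = b*h
x(d) = 4 + 2*d² (x(d) = (d² + d²) + 4 = 2*d² + 4 = 4 + 2*d²)
-48*(-3 - 4)*x(E(-5, -3)) + 9 = -48*(-3 - 4)*(4 + 2*(-3*(-5))²) + 9 = -(-336)*(4 + 2*15²) + 9 = -(-336)*(4 + 2*225) + 9 = -(-336)*(4 + 450) + 9 = -(-336)*454 + 9 = -48*(-3178) + 9 = 152544 + 9 = 152553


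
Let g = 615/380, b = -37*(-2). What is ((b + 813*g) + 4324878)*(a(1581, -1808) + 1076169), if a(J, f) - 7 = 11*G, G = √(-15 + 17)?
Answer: 88460685458444/19 + 3616759861*√2/76 ≈ 4.6559e+12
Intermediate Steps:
b = 74
g = 123/76 (g = 615*(1/380) = 123/76 ≈ 1.6184)
G = √2 ≈ 1.4142
a(J, f) = 7 + 11*√2
((b + 813*g) + 4324878)*(a(1581, -1808) + 1076169) = ((74 + 813*(123/76)) + 4324878)*((7 + 11*√2) + 1076169) = ((74 + 99999/76) + 4324878)*(1076176 + 11*√2) = (105623/76 + 4324878)*(1076176 + 11*√2) = 328796351*(1076176 + 11*√2)/76 = 88460685458444/19 + 3616759861*√2/76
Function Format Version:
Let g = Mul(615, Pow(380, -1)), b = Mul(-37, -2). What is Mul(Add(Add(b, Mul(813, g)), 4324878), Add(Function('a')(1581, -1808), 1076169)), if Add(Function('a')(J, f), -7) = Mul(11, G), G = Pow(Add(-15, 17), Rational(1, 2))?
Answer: Add(Rational(88460685458444, 19), Mul(Rational(3616759861, 76), Pow(2, Rational(1, 2)))) ≈ 4.6559e+12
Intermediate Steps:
b = 74
g = Rational(123, 76) (g = Mul(615, Rational(1, 380)) = Rational(123, 76) ≈ 1.6184)
G = Pow(2, Rational(1, 2)) ≈ 1.4142
Function('a')(J, f) = Add(7, Mul(11, Pow(2, Rational(1, 2))))
Mul(Add(Add(b, Mul(813, g)), 4324878), Add(Function('a')(1581, -1808), 1076169)) = Mul(Add(Add(74, Mul(813, Rational(123, 76))), 4324878), Add(Add(7, Mul(11, Pow(2, Rational(1, 2)))), 1076169)) = Mul(Add(Add(74, Rational(99999, 76)), 4324878), Add(1076176, Mul(11, Pow(2, Rational(1, 2))))) = Mul(Add(Rational(105623, 76), 4324878), Add(1076176, Mul(11, Pow(2, Rational(1, 2))))) = Mul(Rational(328796351, 76), Add(1076176, Mul(11, Pow(2, Rational(1, 2))))) = Add(Rational(88460685458444, 19), Mul(Rational(3616759861, 76), Pow(2, Rational(1, 2))))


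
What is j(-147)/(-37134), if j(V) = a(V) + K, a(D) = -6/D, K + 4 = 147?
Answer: -7009/1819566 ≈ -0.0038520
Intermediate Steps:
K = 143 (K = -4 + 147 = 143)
j(V) = 143 - 6/V (j(V) = -6/V + 143 = 143 - 6/V)
j(-147)/(-37134) = (143 - 6/(-147))/(-37134) = (143 - 6*(-1/147))*(-1/37134) = (143 + 2/49)*(-1/37134) = (7009/49)*(-1/37134) = -7009/1819566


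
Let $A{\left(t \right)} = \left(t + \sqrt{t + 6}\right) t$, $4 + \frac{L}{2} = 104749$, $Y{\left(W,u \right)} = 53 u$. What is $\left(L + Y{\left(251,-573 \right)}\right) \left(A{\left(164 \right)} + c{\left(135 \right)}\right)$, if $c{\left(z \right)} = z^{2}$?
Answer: $8082118641 + 29375844 \sqrt{170} \approx 8.4651 \cdot 10^{9}$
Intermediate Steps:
$L = 209490$ ($L = -8 + 2 \cdot 104749 = -8 + 209498 = 209490$)
$A{\left(t \right)} = t \left(t + \sqrt{6 + t}\right)$ ($A{\left(t \right)} = \left(t + \sqrt{6 + t}\right) t = t \left(t + \sqrt{6 + t}\right)$)
$\left(L + Y{\left(251,-573 \right)}\right) \left(A{\left(164 \right)} + c{\left(135 \right)}\right) = \left(209490 + 53 \left(-573\right)\right) \left(164 \left(164 + \sqrt{6 + 164}\right) + 135^{2}\right) = \left(209490 - 30369\right) \left(164 \left(164 + \sqrt{170}\right) + 18225\right) = 179121 \left(\left(26896 + 164 \sqrt{170}\right) + 18225\right) = 179121 \left(45121 + 164 \sqrt{170}\right) = 8082118641 + 29375844 \sqrt{170}$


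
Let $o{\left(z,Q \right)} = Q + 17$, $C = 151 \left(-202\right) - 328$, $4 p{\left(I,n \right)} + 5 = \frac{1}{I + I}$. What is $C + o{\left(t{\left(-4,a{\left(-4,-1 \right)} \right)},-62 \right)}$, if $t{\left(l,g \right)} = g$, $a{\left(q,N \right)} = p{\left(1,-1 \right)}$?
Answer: $-30875$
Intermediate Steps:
$p{\left(I,n \right)} = - \frac{5}{4} + \frac{1}{8 I}$ ($p{\left(I,n \right)} = - \frac{5}{4} + \frac{1}{4 \left(I + I\right)} = - \frac{5}{4} + \frac{1}{4 \cdot 2 I} = - \frac{5}{4} + \frac{\frac{1}{2} \frac{1}{I}}{4} = - \frac{5}{4} + \frac{1}{8 I}$)
$a{\left(q,N \right)} = - \frac{9}{8}$ ($a{\left(q,N \right)} = \frac{1 - 10}{8 \cdot 1} = \frac{1}{8} \cdot 1 \left(1 - 10\right) = \frac{1}{8} \cdot 1 \left(-9\right) = - \frac{9}{8}$)
$C = -30830$ ($C = -30502 - 328 = -30830$)
$o{\left(z,Q \right)} = 17 + Q$
$C + o{\left(t{\left(-4,a{\left(-4,-1 \right)} \right)},-62 \right)} = -30830 + \left(17 - 62\right) = -30830 - 45 = -30875$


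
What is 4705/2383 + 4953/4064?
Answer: 243497/76256 ≈ 3.1932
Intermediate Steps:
4705/2383 + 4953/4064 = 4705*(1/2383) + 4953*(1/4064) = 4705/2383 + 39/32 = 243497/76256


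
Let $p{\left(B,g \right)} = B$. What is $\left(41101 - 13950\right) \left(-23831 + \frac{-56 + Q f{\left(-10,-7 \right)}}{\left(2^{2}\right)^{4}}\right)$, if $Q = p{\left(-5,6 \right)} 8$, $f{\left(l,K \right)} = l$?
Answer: $- \frac{20703967899}{32} \approx -6.47 \cdot 10^{8}$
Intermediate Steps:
$Q = -40$ ($Q = \left(-5\right) 8 = -40$)
$\left(41101 - 13950\right) \left(-23831 + \frac{-56 + Q f{\left(-10,-7 \right)}}{\left(2^{2}\right)^{4}}\right) = \left(41101 - 13950\right) \left(-23831 + \frac{-56 - -400}{\left(2^{2}\right)^{4}}\right) = \left(41101 - 13950\right) \left(-23831 + \frac{-56 + 400}{4^{4}}\right) = 27151 \left(-23831 + \frac{344}{256}\right) = 27151 \left(-23831 + 344 \cdot \frac{1}{256}\right) = 27151 \left(-23831 + \frac{43}{32}\right) = 27151 \left(- \frac{762549}{32}\right) = - \frac{20703967899}{32}$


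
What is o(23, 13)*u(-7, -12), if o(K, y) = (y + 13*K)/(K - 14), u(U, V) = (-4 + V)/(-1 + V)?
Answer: 128/3 ≈ 42.667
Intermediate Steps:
u(U, V) = (-4 + V)/(-1 + V)
o(K, y) = (y + 13*K)/(-14 + K)
o(23, 13)*u(-7, -12) = ((13 + 13*23)/(-14 + 23))*((-4 - 12)/(-1 - 12)) = ((13 + 299)/9)*(-16/(-13)) = ((⅑)*312)*(-1/13*(-16)) = (104/3)*(16/13) = 128/3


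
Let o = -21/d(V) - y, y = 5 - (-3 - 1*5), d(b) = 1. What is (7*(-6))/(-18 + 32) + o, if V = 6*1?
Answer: -37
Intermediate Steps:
V = 6
y = 13 (y = 5 - (-3 - 5) = 5 - 1*(-8) = 5 + 8 = 13)
o = -34 (o = -21/1 - 1*13 = -21*1 - 13 = -21 - 13 = -34)
(7*(-6))/(-18 + 32) + o = (7*(-6))/(-18 + 32) - 34 = -42/14 - 34 = -42*1/14 - 34 = -3 - 34 = -37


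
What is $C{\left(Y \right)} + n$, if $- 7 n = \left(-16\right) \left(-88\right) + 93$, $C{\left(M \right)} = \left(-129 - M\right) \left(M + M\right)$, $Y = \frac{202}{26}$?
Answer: $- \frac{2767761}{1183} \approx -2339.6$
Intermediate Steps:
$Y = \frac{101}{13}$ ($Y = 202 \cdot \frac{1}{26} = \frac{101}{13} \approx 7.7692$)
$C{\left(M \right)} = 2 M \left(-129 - M\right)$ ($C{\left(M \right)} = \left(-129 - M\right) 2 M = 2 M \left(-129 - M\right)$)
$n = - \frac{1501}{7}$ ($n = - \frac{\left(-16\right) \left(-88\right) + 93}{7} = - \frac{1408 + 93}{7} = \left(- \frac{1}{7}\right) 1501 = - \frac{1501}{7} \approx -214.43$)
$C{\left(Y \right)} + n = \left(-2\right) \frac{101}{13} \left(129 + \frac{101}{13}\right) - \frac{1501}{7} = \left(-2\right) \frac{101}{13} \cdot \frac{1778}{13} - \frac{1501}{7} = - \frac{359156}{169} - \frac{1501}{7} = - \frac{2767761}{1183}$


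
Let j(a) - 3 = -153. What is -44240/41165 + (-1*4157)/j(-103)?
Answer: 32897381/1234950 ≈ 26.639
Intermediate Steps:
j(a) = -150 (j(a) = 3 - 153 = -150)
-44240/41165 + (-1*4157)/j(-103) = -44240/41165 - 1*4157/(-150) = -44240*1/41165 - 4157*(-1/150) = -8848/8233 + 4157/150 = 32897381/1234950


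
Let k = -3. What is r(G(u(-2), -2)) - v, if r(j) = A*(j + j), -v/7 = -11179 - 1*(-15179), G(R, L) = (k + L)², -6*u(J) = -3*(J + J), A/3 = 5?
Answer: 28750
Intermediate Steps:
A = 15 (A = 3*5 = 15)
u(J) = J (u(J) = -(-1)*(J + J)/2 = -(-1)*2*J/2 = -(-1)*J = J)
G(R, L) = (-3 + L)²
v = -28000 (v = -7*(-11179 - 1*(-15179)) = -7*(-11179 + 15179) = -7*4000 = -28000)
r(j) = 30*j (r(j) = 15*(j + j) = 15*(2*j) = 30*j)
r(G(u(-2), -2)) - v = 30*(-3 - 2)² - 1*(-28000) = 30*(-5)² + 28000 = 30*25 + 28000 = 750 + 28000 = 28750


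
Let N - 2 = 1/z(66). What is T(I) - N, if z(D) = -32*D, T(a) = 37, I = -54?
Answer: 73921/2112 ≈ 35.000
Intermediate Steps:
N = 4223/2112 (N = 2 + 1/(-32*66) = 2 + 1/(-2112) = 2 - 1/2112 = 4223/2112 ≈ 1.9995)
T(I) - N = 37 - 1*4223/2112 = 37 - 4223/2112 = 73921/2112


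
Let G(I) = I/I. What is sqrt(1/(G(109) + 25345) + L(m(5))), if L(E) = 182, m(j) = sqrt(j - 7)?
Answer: sqrt(116920413658)/25346 ≈ 13.491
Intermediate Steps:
G(I) = 1
m(j) = sqrt(-7 + j)
sqrt(1/(G(109) + 25345) + L(m(5))) = sqrt(1/(1 + 25345) + 182) = sqrt(1/25346 + 182) = sqrt(4612973/25346) = sqrt(116920413658)/25346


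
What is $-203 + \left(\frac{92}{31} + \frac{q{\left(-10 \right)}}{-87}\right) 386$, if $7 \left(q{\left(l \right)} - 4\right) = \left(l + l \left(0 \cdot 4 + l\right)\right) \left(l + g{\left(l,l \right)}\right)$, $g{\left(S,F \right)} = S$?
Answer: $\frac{38998123}{18879} \approx 2065.7$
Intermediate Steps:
$q{\left(l \right)} = 4 + \frac{2 l \left(l + l^{2}\right)}{7}$ ($q{\left(l \right)} = 4 + \frac{\left(l + l \left(0 \cdot 4 + l\right)\right) \left(l + l\right)}{7} = 4 + \frac{\left(l + l \left(0 + l\right)\right) 2 l}{7} = 4 + \frac{\left(l + l l\right) 2 l}{7} = 4 + \frac{\left(l + l^{2}\right) 2 l}{7} = 4 + \frac{2 l \left(l + l^{2}\right)}{7}$)
$-203 + \left(\frac{92}{31} + \frac{q{\left(-10 \right)}}{-87}\right) 386 = -203 + \left(\frac{92}{31} + \frac{4 + \frac{2 \left(-10\right)^{2}}{7} + \frac{2 \left(-10\right)^{3}}{7}}{-87}\right) 386 = -203 + \left(92 \cdot \frac{1}{31} + \left(4 + \frac{2}{7} \cdot 100 + \frac{2}{7} \left(-1000\right)\right) \left(- \frac{1}{87}\right)\right) 386 = -203 + \left(\frac{92}{31} + \left(4 + \frac{200}{7} - \frac{2000}{7}\right) \left(- \frac{1}{87}\right)\right) 386 = -203 + \left(\frac{92}{31} - - \frac{1772}{609}\right) 386 = -203 + \left(\frac{92}{31} + \frac{1772}{609}\right) 386 = -203 + \frac{110960}{18879} \cdot 386 = -203 + \frac{42830560}{18879} = \frac{38998123}{18879}$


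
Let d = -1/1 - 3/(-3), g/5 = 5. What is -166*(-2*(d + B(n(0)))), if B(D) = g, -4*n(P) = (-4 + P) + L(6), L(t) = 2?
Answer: 8300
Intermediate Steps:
g = 25 (g = 5*5 = 25)
n(P) = ½ - P/4 (n(P) = -((-4 + P) + 2)/4 = -(-2 + P)/4 = ½ - P/4)
d = 0 (d = -1*1 - 3*(-⅓) = -1 + 1 = 0)
B(D) = 25
-166*(-2*(d + B(n(0)))) = -166*(-2*(0 + 25)) = -166*(-2*25) = -166*(-50) = -1*(-8300) = 8300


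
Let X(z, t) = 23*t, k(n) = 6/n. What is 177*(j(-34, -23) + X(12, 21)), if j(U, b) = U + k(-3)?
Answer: 79119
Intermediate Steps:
j(U, b) = -2 + U (j(U, b) = U + 6/(-3) = U + 6*(-1/3) = U - 2 = -2 + U)
177*(j(-34, -23) + X(12, 21)) = 177*((-2 - 34) + 23*21) = 177*(-36 + 483) = 177*447 = 79119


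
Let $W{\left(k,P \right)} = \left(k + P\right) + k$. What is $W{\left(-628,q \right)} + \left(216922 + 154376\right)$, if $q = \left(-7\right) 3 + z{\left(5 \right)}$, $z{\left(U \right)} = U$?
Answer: $370026$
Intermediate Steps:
$q = -16$ ($q = \left(-7\right) 3 + 5 = -21 + 5 = -16$)
$W{\left(k,P \right)} = P + 2 k$ ($W{\left(k,P \right)} = \left(P + k\right) + k = P + 2 k$)
$W{\left(-628,q \right)} + \left(216922 + 154376\right) = \left(-16 + 2 \left(-628\right)\right) + \left(216922 + 154376\right) = \left(-16 - 1256\right) + 371298 = -1272 + 371298 = 370026$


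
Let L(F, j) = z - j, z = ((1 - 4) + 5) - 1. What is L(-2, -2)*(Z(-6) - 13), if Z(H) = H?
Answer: -57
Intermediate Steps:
z = 1 (z = (-3 + 5) - 1 = 2 - 1 = 1)
L(F, j) = 1 - j
L(-2, -2)*(Z(-6) - 13) = (1 - 1*(-2))*(-6 - 13) = (1 + 2)*(-19) = 3*(-19) = -57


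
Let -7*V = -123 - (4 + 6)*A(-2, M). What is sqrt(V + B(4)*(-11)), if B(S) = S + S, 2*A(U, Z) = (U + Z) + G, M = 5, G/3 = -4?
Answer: I*sqrt(3766)/7 ≈ 8.7668*I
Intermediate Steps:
G = -12 (G = 3*(-4) = -12)
A(U, Z) = -6 + U/2 + Z/2 (A(U, Z) = ((U + Z) - 12)/2 = (-12 + U + Z)/2 = -6 + U/2 + Z/2)
B(S) = 2*S
V = 78/7 (V = -(-123 - (4 + 6)*(-6 + (1/2)*(-2) + (1/2)*5))/7 = -(-123 - 10*(-6 - 1 + 5/2))/7 = -(-123 - 10*(-9)/2)/7 = -(-123 - 1*(-45))/7 = -(-123 + 45)/7 = -1/7*(-78) = 78/7 ≈ 11.143)
sqrt(V + B(4)*(-11)) = sqrt(78/7 + (2*4)*(-11)) = sqrt(78/7 + 8*(-11)) = sqrt(78/7 - 88) = sqrt(-538/7) = I*sqrt(3766)/7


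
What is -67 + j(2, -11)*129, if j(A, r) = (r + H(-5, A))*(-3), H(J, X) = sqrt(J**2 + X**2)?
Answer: 4190 - 387*sqrt(29) ≈ 2105.9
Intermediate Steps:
j(A, r) = -3*r - 3*sqrt(25 + A**2) (j(A, r) = (r + sqrt((-5)**2 + A**2))*(-3) = (r + sqrt(25 + A**2))*(-3) = -3*r - 3*sqrt(25 + A**2))
-67 + j(2, -11)*129 = -67 + (-3*(-11) - 3*sqrt(25 + 2**2))*129 = -67 + (33 - 3*sqrt(25 + 4))*129 = -67 + (33 - 3*sqrt(29))*129 = -67 + (4257 - 387*sqrt(29)) = 4190 - 387*sqrt(29)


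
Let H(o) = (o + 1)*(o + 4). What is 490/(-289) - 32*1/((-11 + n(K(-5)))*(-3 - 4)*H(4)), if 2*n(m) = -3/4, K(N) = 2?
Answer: -1569898/920465 ≈ -1.7055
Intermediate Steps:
H(o) = (1 + o)*(4 + o)
n(m) = -3/8 (n(m) = (-3/4)/2 = (-3*¼)/2 = (½)*(-¾) = -3/8)
490/(-289) - 32*1/((-11 + n(K(-5)))*(-3 - 4)*H(4)) = 490/(-289) - 32*1/((-11 - 3/8)*(-3 - 4)*(4 + 4² + 5*4)) = 490*(-1/289) - 32*8/(637*(4 + 16 + 20)) = -490/289 - 32/((40*(-7))*(-91/8)) = -490/289 - 32/((-280*(-91/8))) = -490/289 - 32/3185 = -1569898/920465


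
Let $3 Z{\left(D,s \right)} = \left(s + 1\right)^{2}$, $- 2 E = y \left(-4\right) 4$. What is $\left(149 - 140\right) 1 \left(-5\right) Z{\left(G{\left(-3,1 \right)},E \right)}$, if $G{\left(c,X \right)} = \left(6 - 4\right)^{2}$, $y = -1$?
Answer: $-735$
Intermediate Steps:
$G{\left(c,X \right)} = 4$ ($G{\left(c,X \right)} = 2^{2} = 4$)
$E = -8$ ($E = - \frac{\left(-1\right) \left(-4\right) 4}{2} = - \frac{4 \cdot 4}{2} = \left(- \frac{1}{2}\right) 16 = -8$)
$Z{\left(D,s \right)} = \frac{\left(1 + s\right)^{2}}{3}$ ($Z{\left(D,s \right)} = \frac{\left(s + 1\right)^{2}}{3} = \frac{\left(1 + s\right)^{2}}{3}$)
$\left(149 - 140\right) 1 \left(-5\right) Z{\left(G{\left(-3,1 \right)},E \right)} = \left(149 - 140\right) 1 \left(-5\right) \frac{\left(1 - 8\right)^{2}}{3} = 9 \left(- 5 \frac{\left(-7\right)^{2}}{3}\right) = 9 \left(- 5 \cdot \frac{1}{3} \cdot 49\right) = 9 \left(\left(-5\right) \frac{49}{3}\right) = 9 \left(- \frac{245}{3}\right) = -735$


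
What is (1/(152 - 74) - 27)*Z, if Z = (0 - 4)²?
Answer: -16840/39 ≈ -431.79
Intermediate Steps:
Z = 16 (Z = (-4)² = 16)
(1/(152 - 74) - 27)*Z = (1/(152 - 74) - 27)*16 = (1/78 - 27)*16 = -2105/78*16 = -16840/39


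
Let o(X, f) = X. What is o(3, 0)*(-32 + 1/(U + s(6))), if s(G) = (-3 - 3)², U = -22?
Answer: -1341/14 ≈ -95.786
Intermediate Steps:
s(G) = 36 (s(G) = (-6)² = 36)
o(3, 0)*(-32 + 1/(U + s(6))) = 3*(-32 + 1/(-22 + 36)) = 3*(-32 + 1/14) = 3*(-447/14) = -1341/14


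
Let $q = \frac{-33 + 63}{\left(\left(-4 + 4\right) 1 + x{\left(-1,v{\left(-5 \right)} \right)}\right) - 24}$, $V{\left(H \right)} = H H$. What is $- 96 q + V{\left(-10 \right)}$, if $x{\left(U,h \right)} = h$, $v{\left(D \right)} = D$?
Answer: $\frac{5780}{29} \approx 199.31$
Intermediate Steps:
$V{\left(H \right)} = H^{2}$
$q = - \frac{30}{29}$ ($q = \frac{-33 + 63}{\left(\left(-4 + 4\right) 1 - 5\right) - 24} = \frac{30}{\left(0 \cdot 1 - 5\right) - 24} = \frac{30}{\left(0 - 5\right) - 24} = \frac{30}{-5 - 24} = \frac{30}{-29} = 30 \left(- \frac{1}{29}\right) = - \frac{30}{29} \approx -1.0345$)
$- 96 q + V{\left(-10 \right)} = \left(-96\right) \left(- \frac{30}{29}\right) + \left(-10\right)^{2} = \frac{2880}{29} + 100 = \frac{5780}{29}$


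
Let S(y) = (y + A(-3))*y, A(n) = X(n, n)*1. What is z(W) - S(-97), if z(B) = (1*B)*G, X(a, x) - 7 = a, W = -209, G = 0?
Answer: -9021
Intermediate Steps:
X(a, x) = 7 + a
z(B) = 0 (z(B) = (1*B)*0 = B*0 = 0)
A(n) = 7 + n (A(n) = (7 + n)*1 = 7 + n)
S(y) = y*(4 + y) (S(y) = (y + (7 - 3))*y = (y + 4)*y = (4 + y)*y = y*(4 + y))
z(W) - S(-97) = 0 - (-97)*(4 - 97) = 0 - (-97)*(-93) = 0 - 1*9021 = 0 - 9021 = -9021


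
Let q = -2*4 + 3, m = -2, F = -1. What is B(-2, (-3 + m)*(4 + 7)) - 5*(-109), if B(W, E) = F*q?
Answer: 550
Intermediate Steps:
q = -5 (q = -8 + 3 = -5)
B(W, E) = 5 (B(W, E) = -1*(-5) = 5)
B(-2, (-3 + m)*(4 + 7)) - 5*(-109) = 5 - 5*(-109) = 5 + 545 = 550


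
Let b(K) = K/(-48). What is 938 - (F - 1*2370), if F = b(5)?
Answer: 158789/48 ≈ 3308.1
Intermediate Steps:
b(K) = -K/48 (b(K) = K*(-1/48) = -K/48)
F = -5/48 (F = -1/48*5 = -5/48 ≈ -0.10417)
938 - (F - 1*2370) = 938 - (-5/48 - 1*2370) = 938 - (-5/48 - 2370) = 938 - 1*(-113765/48) = 938 + 113765/48 = 158789/48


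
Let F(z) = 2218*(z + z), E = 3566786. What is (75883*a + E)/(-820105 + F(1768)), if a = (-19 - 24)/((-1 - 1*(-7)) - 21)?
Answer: 56764759/105341145 ≈ 0.53887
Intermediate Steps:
F(z) = 4436*z (F(z) = 2218*(2*z) = 4436*z)
a = 43/15 (a = -43/((-1 + 7) - 21) = -43/(6 - 21) = -43/(-15) = -43*(-1/15) = 43/15 ≈ 2.8667)
(75883*a + E)/(-820105 + F(1768)) = (75883*(43/15) + 3566786)/(-820105 + 4436*1768) = (3262969/15 + 3566786)/(-820105 + 7842848) = (56764759/15)/7022743 = (56764759/15)*(1/7022743) = 56764759/105341145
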